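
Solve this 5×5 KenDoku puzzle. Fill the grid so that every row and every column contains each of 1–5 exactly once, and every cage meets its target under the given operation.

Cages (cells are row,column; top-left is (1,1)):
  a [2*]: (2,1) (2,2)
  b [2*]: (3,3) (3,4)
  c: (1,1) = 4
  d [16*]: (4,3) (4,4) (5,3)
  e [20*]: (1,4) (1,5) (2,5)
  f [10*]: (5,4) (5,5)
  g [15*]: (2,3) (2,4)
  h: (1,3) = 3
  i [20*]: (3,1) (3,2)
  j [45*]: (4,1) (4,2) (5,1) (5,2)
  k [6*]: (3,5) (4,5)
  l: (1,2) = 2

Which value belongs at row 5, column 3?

4

Cage c is a single given cell, which forces (1,1) = 4.
Cage l is a single given cell, which forces (1,2) = 2.
H is a freebie, leaving (1,3) = 3.
2 is placed in column 2, which forces (2,2) = 1.
3 is placed in column 3, so (2,3) = 5.
5 is placed in row 2, which forces (2,4) = 3.
4 is placed in column 1, which forces (3,1) = 5.
5 is placed in row 3, leaving (3,2) = 4.
Row 2 now contains 1, which forces (2,1) = 2.
The 3 cells of cage e must have product 20, leaving (2,5) = 4.
In row 3, 3 can only go at (3,5), so (3,5) = 3.
Column 5 already has 3; hence (4,5) = 2.
Column 5 already has 2, which forces (5,5) = 5.
Cage e has product 20, so (1,4) = 5.
5 is placed in column 5, which forces (1,5) = 1.
Cage j needs product 45; hence (4,1) = 3.
The 4 cells of cage j must have product 45; hence (4,2) = 5.
Cage d needs product 16, so (4,3) = 1.
Row 4 now contains 2, leaving (4,4) = 4.
The 4 cells of cage j must have product 45, which forces (5,1) = 1.
Row 5 already has 5, leaving (5,2) = 3.
Cage d has product 16; hence (5,3) = 4.
Row 5 already has 5, which forces (5,4) = 2.
Column 3 already has 1; hence (3,3) = 2.
Column 4 now contains 2; hence (3,4) = 1.
Filled in: 4 2 3 5 1 / 2 1 5 3 4 / 5 4 2 1 3 / 3 5 1 4 2 / 1 3 4 2 5.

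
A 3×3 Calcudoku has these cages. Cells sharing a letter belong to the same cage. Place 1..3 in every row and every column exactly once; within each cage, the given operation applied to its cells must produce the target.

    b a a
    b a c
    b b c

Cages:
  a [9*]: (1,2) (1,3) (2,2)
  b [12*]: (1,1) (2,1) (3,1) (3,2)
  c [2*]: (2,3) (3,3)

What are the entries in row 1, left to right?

2 1 3

The 3 cells of cage a must have product 9, which forces (1,2) = 1.
Cage a needs product 9; hence (1,3) = 3.
Cage a needs product 9, leaving (2,2) = 3.
The 4 cells of cage b must have product 12, leaving (3,2) = 2.
2 is placed in row 3, so (3,3) = 1.
Row 1 now contains 3, which forces (1,1) = 2.
The 4 cells of cage b must have product 12, so (2,1) = 1.
Column 3 now contains 1, so (2,3) = 2.
1 is placed in row 3, which forces (3,1) = 3.
Completed grid: 2 1 3 / 1 3 2 / 3 2 1.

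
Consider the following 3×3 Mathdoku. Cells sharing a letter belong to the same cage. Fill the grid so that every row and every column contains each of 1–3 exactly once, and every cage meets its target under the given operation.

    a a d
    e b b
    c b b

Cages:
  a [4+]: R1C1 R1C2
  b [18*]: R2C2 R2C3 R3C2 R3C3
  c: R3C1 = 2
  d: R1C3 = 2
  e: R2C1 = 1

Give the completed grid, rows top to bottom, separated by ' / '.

Cage d is given; hence R1C3 = 2.
E is a freebie, which forces R2C1 = 1.
Row 2 now contains 1; hence R2C3 = 3.
C is a freebie, so R3C1 = 2.
3 is placed in column 3, leaving R3C3 = 1.
Column 1 already has 1; hence R1C1 = 3.
Cage a needs two cells with sum 4, so R1C2 = 1.
Row 2 now contains 3, leaving R2C2 = 2.
1 is placed in row 3, which forces R3C2 = 3.

3 1 2 / 1 2 3 / 2 3 1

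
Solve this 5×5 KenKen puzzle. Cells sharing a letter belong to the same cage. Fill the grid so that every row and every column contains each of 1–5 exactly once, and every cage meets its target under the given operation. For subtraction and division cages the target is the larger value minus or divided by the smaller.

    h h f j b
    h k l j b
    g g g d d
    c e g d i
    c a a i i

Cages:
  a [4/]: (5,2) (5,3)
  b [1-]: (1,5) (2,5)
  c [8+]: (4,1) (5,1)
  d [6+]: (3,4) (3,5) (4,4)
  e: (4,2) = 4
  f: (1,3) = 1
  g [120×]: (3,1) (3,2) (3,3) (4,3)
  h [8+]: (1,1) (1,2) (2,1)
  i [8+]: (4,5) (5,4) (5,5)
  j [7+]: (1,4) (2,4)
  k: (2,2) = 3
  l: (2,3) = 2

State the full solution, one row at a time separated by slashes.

F is a freebie, leaving (1,3) = 1.
K is a freebie, leaving (2,2) = 3.
Cage l is a single given cell, so (2,3) = 2.
E is a freebie, leaving (4,2) = 4.
4 is placed in column 2, which forces (5,2) = 1.
Column 3 already has 1, which forces (5,3) = 4.
Cage h needs sum 8, so (2,1) = 1.
Cage g has product 120; hence (3,1) = 4.
The 4 cells of cage g must have product 120, leaving (3,2) = 2.
Cage h needs sum 8, so (1,1) = 2.
2 is placed in column 2, which forces (1,2) = 5.
Row 1 already has 2, which forces (1,4) = 3.
3 is placed in row 1; hence (1,5) = 4.
Column 5 already has 4; hence (2,5) = 5.
3 is placed in column 4; hence (3,4) = 1.
1 is placed in row 3, which forces (3,5) = 3.
Cage d needs sum 6, leaving (4,4) = 2.
Column 5 now contains 3; hence (4,5) = 1.
2 is placed in column 4, so (5,4) = 5.
Column 5 already has 5, which forces (5,5) = 2.
5 is placed in row 2, which forces (2,4) = 4.
3 is placed in row 3, which forces (3,3) = 5.
The two cells of cage c must have sum 8; hence (4,1) = 5.
Cage g has product 120, leaving (4,3) = 3.
Row 5 already has 5, leaving (5,1) = 3.

2 5 1 3 4 / 1 3 2 4 5 / 4 2 5 1 3 / 5 4 3 2 1 / 3 1 4 5 2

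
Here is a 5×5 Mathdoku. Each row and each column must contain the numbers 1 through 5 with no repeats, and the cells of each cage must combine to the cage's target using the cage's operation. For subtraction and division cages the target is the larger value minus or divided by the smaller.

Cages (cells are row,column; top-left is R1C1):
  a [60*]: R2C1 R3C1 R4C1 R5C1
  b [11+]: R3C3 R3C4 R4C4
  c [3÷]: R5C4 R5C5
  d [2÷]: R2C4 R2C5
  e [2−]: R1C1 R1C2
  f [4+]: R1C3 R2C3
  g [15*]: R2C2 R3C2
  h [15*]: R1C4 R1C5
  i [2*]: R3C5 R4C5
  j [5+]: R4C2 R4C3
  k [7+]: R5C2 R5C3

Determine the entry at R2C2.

In column 1, 2 can only go at R1C1, so R1C1 = 2.
Cage e needs two cells with difference 2, which forces R1C2 = 4.
In row 1, 1 can only go at R1C3, so R1C3 = 1.
1 is placed in column 3, so R2C3 = 3.
Row 2 now contains 3, leaving R2C2 = 5.
The two cells of cage g must have product 15, so R3C2 = 3.
Column 2 now contains 3; hence R4C2 = 1.
1 is placed in row 4, which forces R4C5 = 2.
Column 2 now contains 3; hence R5C2 = 2.
Cage d's pair has quotient 2, leaving R2C4 = 2.
Column 5 already has 2, so R3C5 = 1.
Row 4 already has 2, so R4C3 = 4.
4 is placed in row 4, so R4C4 = 5.
Cage k's pair has sum 7; hence R5C3 = 5.
1 is placed in column 5; hence R5C5 = 3.
Column 4 now contains 5, leaving R1C4 = 3.
Column 5 already has 3; hence R1C5 = 5.
1 is placed in column 5, leaving R2C5 = 4.
Cage a needs product 60, which forces R3C1 = 5.
Column 3 now contains 5, which forces R3C3 = 2.
Column 4 now contains 5, which forces R3C4 = 4.
Row 4 already has 5, which forces R4C1 = 3.
Row 5 already has 3, so R5C4 = 1.
Row 2 already has 4, leaving R2C1 = 1.
Row 5 now contains 1; hence R5C1 = 4.
Completed grid: 2 4 1 3 5 / 1 5 3 2 4 / 5 3 2 4 1 / 3 1 4 5 2 / 4 2 5 1 3.

5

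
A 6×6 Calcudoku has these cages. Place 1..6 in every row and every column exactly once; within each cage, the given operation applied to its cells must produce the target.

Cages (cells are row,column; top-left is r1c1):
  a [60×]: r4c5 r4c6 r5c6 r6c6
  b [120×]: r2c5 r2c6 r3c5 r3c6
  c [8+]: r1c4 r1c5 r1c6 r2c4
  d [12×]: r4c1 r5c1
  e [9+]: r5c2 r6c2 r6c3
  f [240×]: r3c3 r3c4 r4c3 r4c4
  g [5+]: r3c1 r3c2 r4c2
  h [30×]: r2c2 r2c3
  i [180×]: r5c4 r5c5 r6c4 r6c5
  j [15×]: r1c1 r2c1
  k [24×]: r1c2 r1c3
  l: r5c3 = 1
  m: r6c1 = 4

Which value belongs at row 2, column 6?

Cage l is a single given cell; hence r5c3 = 1.
Cage m is given, which forces r6c1 = 4.
The only place for 5 in row 1 is r1c1.
Column 1 now contains 5; hence r2c1 = 3.
The only place for 1 in column 1 is r3c1.
Row 3 already has 1, so r3c2 = 3.
The 3 cells of cage g must have sum 5, which forces r4c2 = 1.
Cage c has sum 8, which forces r2c4 = 2.
The only place for 2 in row 3 is r3c3.
Cage e needs sum 9, which forces r5c2 = 4.
The 3 cells of cage e must have sum 9, leaving r6c2 = 2.
2 is placed in column 3, so r6c3 = 3.
Column 2 now contains 4, which forces r1c2 = 6.
Cage k needs two cells with product 24, so r1c3 = 4.
Column 2 already has 6, leaving r2c2 = 5.
5 is placed in row 2, so r2c3 = 6.
Column 3 now contains 6; hence r4c3 = 5.
The only place for 4 in row 3 is r3c4.
Column 4 now contains 4, so r4c4 = 6.
6 is placed in row 4, leaving r4c1 = 2.
Cage d needs two cells with product 12; hence r5c1 = 6.
Cage i has product 180; hence r5c4 = 3.
The 4 cells of cage i must have product 180, leaving r5c5 = 2.
Row 5 already has 2, which forces r5c6 = 5.
The 4 cells of cage i must have product 180, which forces r6c4 = 5.
Cage i needs product 180, which forces r6c5 = 6.
5 is placed in column 6; hence r6c6 = 1.
Column 4 already has 3, which forces r1c4 = 1.
Cage c has sum 8; hence r1c5 = 3.
Cage c has sum 8, leaving r1c6 = 2.
Cage b has product 120, which forces r2c5 = 1.
Column 6 already has 1; hence r2c6 = 4.
Column 5 already has 6, so r3c5 = 5.
5 is placed in column 6, which forces r3c6 = 6.
Column 5 already has 3; hence r4c5 = 4.
Column 6 already has 4; hence r4c6 = 3.
The full grid is 5 6 4 1 3 2 / 3 5 6 2 1 4 / 1 3 2 4 5 6 / 2 1 5 6 4 3 / 6 4 1 3 2 5 / 4 2 3 5 6 1.

4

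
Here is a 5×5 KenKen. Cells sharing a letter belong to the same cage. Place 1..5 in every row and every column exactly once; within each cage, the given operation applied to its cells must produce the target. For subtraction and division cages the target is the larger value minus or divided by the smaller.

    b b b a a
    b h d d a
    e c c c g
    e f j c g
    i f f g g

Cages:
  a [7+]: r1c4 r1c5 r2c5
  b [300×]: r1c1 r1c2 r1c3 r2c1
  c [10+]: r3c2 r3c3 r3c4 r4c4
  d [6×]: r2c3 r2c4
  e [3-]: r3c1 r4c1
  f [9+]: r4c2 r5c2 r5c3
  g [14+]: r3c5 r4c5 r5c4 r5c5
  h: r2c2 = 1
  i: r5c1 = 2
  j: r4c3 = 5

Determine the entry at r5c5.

1

Cage b needs product 300; hence r2c1 = 5.
Cage h is a single given cell, so r2c2 = 1.
Cage j is given, so r4c3 = 5.
I is a freebie, leaving r5c1 = 2.
Cage b needs product 300, so r1c2 = 5.
Cage f has sum 9, which forces r4c2 = 2.
The only place for 4 in row 2 is r2c5.
The only place for 1 in row 5 is r5c5.
Cage a has sum 7, leaving r1c4 = 1.
1 is placed in column 5; hence r1c5 = 2.
The 4 cells of cage g must have sum 14, leaving r3c5 = 5.
1 is placed in column 5; hence r4c5 = 3.
Cage g has sum 14, so r5c4 = 5.
The 4 cells of cage c must have sum 10; hence r3c2 = 3.
Cage c has sum 10, which forces r3c3 = 1.
The 4 cells of cage c must have sum 10; hence r3c4 = 2.
3 is placed in row 4, so r4c4 = 4.
3 is placed in column 2, so r5c2 = 4.
Row 5 already has 4, which forces r5c3 = 3.
Cage b has product 300, leaving r1c1 = 3.
3 is placed in column 3; hence r1c3 = 4.
3 is placed in column 3, so r2c3 = 2.
Column 4 now contains 2; hence r2c4 = 3.
1 is placed in row 3; hence r3c1 = 4.
Row 4 now contains 4, leaving r4c1 = 1.
The full grid is 3 5 4 1 2 / 5 1 2 3 4 / 4 3 1 2 5 / 1 2 5 4 3 / 2 4 3 5 1.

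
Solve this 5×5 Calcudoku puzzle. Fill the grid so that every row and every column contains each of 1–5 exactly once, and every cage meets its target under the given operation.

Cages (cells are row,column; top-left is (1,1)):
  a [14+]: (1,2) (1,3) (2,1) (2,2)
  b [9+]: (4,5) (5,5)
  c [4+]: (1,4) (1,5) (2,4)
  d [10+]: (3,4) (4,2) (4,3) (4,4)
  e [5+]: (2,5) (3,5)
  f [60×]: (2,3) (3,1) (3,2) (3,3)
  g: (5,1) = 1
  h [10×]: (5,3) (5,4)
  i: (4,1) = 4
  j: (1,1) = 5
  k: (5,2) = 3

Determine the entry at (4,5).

5

Cage j is a single given cell, leaving (1,1) = 5.
Cage c needs sum 4, leaving (1,4) = 2.
The 3 cells of cage c must have sum 4, which forces (1,5) = 1.
Cage c has sum 4, so (2,4) = 1.
I is a freebie, leaving (4,1) = 4.
Row 4 already has 4, so (4,5) = 5.
G is a freebie, leaving (5,1) = 1.
Cage k is a single given cell, which forces (5,2) = 3.
2 is placed in column 4; hence (5,4) = 5.
Column 5 already has 5; hence (5,5) = 4.
Column 2 now contains 3, so (1,2) = 4.
Cage a needs sum 14, leaving (1,3) = 3.
Cage a has sum 14, so (2,1) = 2.
Cage a has sum 14; hence (2,2) = 5.
Row 2 now contains 5, so (2,3) = 4.
Row 2 now contains 2, leaving (2,5) = 3.
Column 1 now contains 2, leaving (3,1) = 3.
Cage d needs sum 10, leaving (3,4) = 4.
Column 5 already has 3, which forces (3,5) = 2.
5 is placed in row 4, so (4,4) = 3.
Row 5 already has 5; hence (5,3) = 2.
2 is placed in row 3; hence (3,2) = 1.
Cage f needs product 60; hence (3,3) = 5.
The 4 cells of cage d must have sum 10, leaving (4,2) = 2.
2 is placed in column 3, so (4,3) = 1.
The full grid is 5 4 3 2 1 / 2 5 4 1 3 / 3 1 5 4 2 / 4 2 1 3 5 / 1 3 2 5 4.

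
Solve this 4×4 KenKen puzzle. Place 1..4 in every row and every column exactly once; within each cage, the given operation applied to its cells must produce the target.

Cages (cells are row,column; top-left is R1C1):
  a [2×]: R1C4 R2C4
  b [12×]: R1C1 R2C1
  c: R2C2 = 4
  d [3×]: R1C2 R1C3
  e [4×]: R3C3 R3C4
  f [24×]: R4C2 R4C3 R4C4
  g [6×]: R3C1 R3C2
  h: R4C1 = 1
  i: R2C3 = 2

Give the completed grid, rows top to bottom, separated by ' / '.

Cage c is a single given cell, leaving R2C2 = 4.
I is a freebie, so R2C3 = 2.
Row 2 now contains 2, so R2C4 = 1.
Column 4 already has 1; hence R3C4 = 4.
Cage h is given, so R4C1 = 1.
Cage b needs two cells with product 12, so R1C1 = 4.
Column 4 already has 1, which forces R1C4 = 2.
Row 2 already has 4, leaving R2C1 = 3.
3 is placed in column 1, which forces R3C1 = 2.
2 is placed in row 3, so R3C2 = 3.
Row 3 already has 4, so R3C3 = 1.
Column 2 already has 3, so R4C2 = 2.
Cage f has product 24, so R4C3 = 4.
Column 4 already has 2, which forces R4C4 = 3.
Column 2 already has 3, which forces R1C2 = 1.
Column 3 already has 1, so R1C3 = 3.

4 1 3 2 / 3 4 2 1 / 2 3 1 4 / 1 2 4 3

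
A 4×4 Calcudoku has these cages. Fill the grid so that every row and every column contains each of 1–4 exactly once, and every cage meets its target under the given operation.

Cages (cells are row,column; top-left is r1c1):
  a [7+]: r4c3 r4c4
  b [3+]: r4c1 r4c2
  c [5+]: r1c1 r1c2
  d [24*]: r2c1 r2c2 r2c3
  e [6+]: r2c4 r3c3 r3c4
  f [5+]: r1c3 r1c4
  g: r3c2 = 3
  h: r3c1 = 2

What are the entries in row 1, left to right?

Cage h is a single given cell, which forces r3c1 = 2.
G is a freebie; hence r3c2 = 3.
Row 3 now contains 3, leaving r3c3 = 1.
Row 3 already has 1, leaving r3c4 = 4.
2 is placed in column 1, leaving r4c1 = 1.
Row 4 already has 1, which forces r4c2 = 2.
4 is placed in column 4, so r4c4 = 3.
Cage c's pair has sum 5, leaving r1c1 = 4.
Cage c needs two cells with sum 5, leaving r1c2 = 1.
Row 1 already has 4, leaving r1c3 = 3.
1 is placed in row 1; hence r1c4 = 2.
Cage d needs product 24; hence r2c1 = 3.
2 is placed in column 2, so r2c2 = 4.
Cage d needs product 24; hence r2c3 = 2.
Cage e needs sum 6, which forces r2c4 = 1.
Row 4 already has 3; hence r4c3 = 4.
Filled in: 4 1 3 2 / 3 4 2 1 / 2 3 1 4 / 1 2 4 3.

4 1 3 2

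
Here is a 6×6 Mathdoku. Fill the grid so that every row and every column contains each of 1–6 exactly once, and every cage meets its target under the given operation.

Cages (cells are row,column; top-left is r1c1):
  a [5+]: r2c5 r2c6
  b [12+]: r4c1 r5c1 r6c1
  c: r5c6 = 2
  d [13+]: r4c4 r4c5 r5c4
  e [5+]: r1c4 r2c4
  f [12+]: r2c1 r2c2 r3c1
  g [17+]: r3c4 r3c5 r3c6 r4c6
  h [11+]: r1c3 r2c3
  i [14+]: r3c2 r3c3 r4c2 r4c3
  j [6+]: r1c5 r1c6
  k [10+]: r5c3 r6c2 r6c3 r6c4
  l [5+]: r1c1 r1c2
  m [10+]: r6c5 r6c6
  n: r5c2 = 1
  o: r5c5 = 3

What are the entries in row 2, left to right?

Cage n is given, so r5c2 = 1.
O is a freebie, so r5c5 = 3.
Cage c is given, leaving r5c6 = 2.
2 is placed in row 5; hence r5c3 = 4.
Row 1 needs a 6, and only r1c3 is open for it.
Column 3 already has 6; hence r2c3 = 5.
In row 6, 5 can only go at r6c1, so r6c1 = 5.
The 3 cells of cage b must have sum 12, so r4c1 = 1.
Column 1 already has 5, leaving r5c1 = 6.
Row 5 already has 6, so r5c4 = 5.
The 3 cells of cage f must have sum 12, leaving r2c2 = 6.
In column 1, 3 can only go at r1c1, so r1c1 = 3.
Row 1 now contains 3, leaving r1c2 = 2.
Column 2 already has 2, so r6c2 = 3.
In row 1, 4 can only go at r1c4, so r1c4 = 4.
4 is placed in column 4; hence r2c4 = 1.
1 is placed in column 4, leaving r6c4 = 2.
The two cells of cage a must have sum 5, so r2c5 = 2.
Cage a needs two cells with sum 5, leaving r2c6 = 3.
Column 5 now contains 2, so r4c5 = 5.
Row 6 already has 2, which forces r6c3 = 1.
Column 5 already has 5, leaving r1c5 = 1.
The two cells of cage j must have sum 6, so r1c6 = 5.
2 is placed in row 2, leaving r2c1 = 4.
Cage f has sum 12, leaving r3c1 = 2.
Cage i has sum 14, which forces r3c2 = 5.
2 is placed in row 3, so r3c3 = 3.
3 is placed in row 3, leaving r3c4 = 6.
1 is placed in column 5, which forces r3c5 = 4.
Row 3 already has 4; hence r3c6 = 1.
Row 4 now contains 5; hence r4c2 = 4.
3 is placed in column 3, leaving r4c3 = 2.
The 3 cells of cage d must have sum 13; hence r4c4 = 3.
4 is placed in row 4, leaving r4c6 = 6.
4 is placed in column 5; hence r6c5 = 6.
Column 6 now contains 6, which forces r6c6 = 4.
The full grid is 3 2 6 4 1 5 / 4 6 5 1 2 3 / 2 5 3 6 4 1 / 1 4 2 3 5 6 / 6 1 4 5 3 2 / 5 3 1 2 6 4.

4 6 5 1 2 3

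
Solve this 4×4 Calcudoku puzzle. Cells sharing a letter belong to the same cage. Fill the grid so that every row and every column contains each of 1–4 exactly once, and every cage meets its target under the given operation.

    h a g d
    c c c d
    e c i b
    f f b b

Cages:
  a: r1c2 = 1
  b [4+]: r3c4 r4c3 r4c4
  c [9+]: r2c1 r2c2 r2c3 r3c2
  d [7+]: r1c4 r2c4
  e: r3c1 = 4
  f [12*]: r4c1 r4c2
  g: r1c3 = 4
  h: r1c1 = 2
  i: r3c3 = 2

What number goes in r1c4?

3

Cage h is given; hence r1c1 = 2.
Cage a is a single given cell; hence r1c2 = 1.
Cage g is a single given cell, which forces r1c3 = 4.
4 is placed in row 1, leaving r1c4 = 3.
Column 4 already has 3, which forces r2c4 = 4.
Cage e is a single given cell, so r3c1 = 4.
Cage i is given, leaving r3c3 = 2.
The 3 cells of cage b must have sum 4; hence r3c4 = 1.
Column 1 already has 4, which forces r4c1 = 3.
3 is placed in row 4, leaving r4c2 = 4.
Cage b has sum 4; hence r4c3 = 1.
The 3 cells of cage b must have sum 4, so r4c4 = 2.
Column 1 already has 3; hence r2c1 = 1.
Cage c has sum 9; hence r2c2 = 2.
Column 3 now contains 1, which forces r2c3 = 3.
Row 3 now contains 2, leaving r3c2 = 3.
The full grid is 2 1 4 3 / 1 2 3 4 / 4 3 2 1 / 3 4 1 2.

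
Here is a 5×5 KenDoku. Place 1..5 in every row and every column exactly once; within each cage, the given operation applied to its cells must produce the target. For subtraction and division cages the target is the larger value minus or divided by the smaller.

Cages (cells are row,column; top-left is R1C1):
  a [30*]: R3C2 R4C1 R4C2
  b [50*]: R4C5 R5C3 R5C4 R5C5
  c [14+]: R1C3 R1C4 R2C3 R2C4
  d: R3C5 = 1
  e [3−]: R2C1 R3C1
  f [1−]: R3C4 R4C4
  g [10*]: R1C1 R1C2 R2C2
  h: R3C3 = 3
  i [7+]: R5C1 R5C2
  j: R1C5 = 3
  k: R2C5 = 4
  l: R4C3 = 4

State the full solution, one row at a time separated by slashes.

J is a freebie, so R1C5 = 3.
Cage k is given; hence R2C5 = 4.
Cage h is given, leaving R3C3 = 3.
Cage d is a single given cell, which forces R3C5 = 1.
Cage l is given; hence R4C3 = 4.
Cage b has product 50; hence R4C5 = 5.
1 is placed in column 5, leaving R5C5 = 2.
The 3 cells of cage a must have product 30, which forces R3C2 = 5.
Cage g has product 10; hence R1C1 = 5.
Column 1 now contains 5; hence R2C1 = 1.
Row 2 now contains 1, which forces R2C2 = 2.
Row 2 now contains 2, leaving R2C3 = 5.
5 is placed in row 2, which forces R2C4 = 3.
Column 2 already has 2, which forces R4C2 = 3.
Column 4 now contains 3, which forces R4C4 = 1.
Column 2 now contains 3, leaving R5C2 = 4.
Column 3 now contains 5, which forces R5C3 = 1.
1 is placed in column 4, leaving R5C4 = 5.
Column 2 already has 2, leaving R1C2 = 1.
1 is placed in column 3, so R1C3 = 2.
Cage c needs sum 14; hence R1C4 = 4.
The two cells of cage e must have difference 3, leaving R3C1 = 4.
Cage f needs two cells with difference 1; hence R3C4 = 2.
Row 4 already has 3; hence R4C1 = 2.
Row 5 already has 4, which forces R5C1 = 3.

5 1 2 4 3 / 1 2 5 3 4 / 4 5 3 2 1 / 2 3 4 1 5 / 3 4 1 5 2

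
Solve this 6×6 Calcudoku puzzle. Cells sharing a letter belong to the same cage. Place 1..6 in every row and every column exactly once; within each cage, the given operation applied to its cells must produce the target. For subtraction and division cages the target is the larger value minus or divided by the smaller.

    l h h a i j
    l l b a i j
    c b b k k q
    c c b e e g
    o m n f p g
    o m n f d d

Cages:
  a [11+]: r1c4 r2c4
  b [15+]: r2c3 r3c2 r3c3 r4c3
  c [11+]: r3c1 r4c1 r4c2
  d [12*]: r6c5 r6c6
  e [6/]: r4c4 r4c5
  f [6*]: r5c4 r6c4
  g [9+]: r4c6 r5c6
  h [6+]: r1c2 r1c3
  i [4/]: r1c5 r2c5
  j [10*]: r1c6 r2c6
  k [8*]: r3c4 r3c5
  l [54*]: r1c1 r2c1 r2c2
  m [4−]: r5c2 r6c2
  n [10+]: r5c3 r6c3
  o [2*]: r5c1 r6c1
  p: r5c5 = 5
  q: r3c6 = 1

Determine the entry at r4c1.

4

Cage l has product 54, so r1c1 = 3.
The 3 cells of cage l must have product 54; hence r2c1 = 6.
Cage l needs product 54, leaving r2c2 = 3.
Row 2 already has 6; hence r2c4 = 5.
5 is placed in row 2, which forces r2c6 = 2.
Cage q is a single given cell; hence r3c6 = 1.
Cage p is a single given cell, so r5c5 = 5.
Column 4 already has 5, which forces r1c4 = 6.
Column 6 now contains 2, leaving r1c6 = 5.
6 is placed in column 4, so r4c4 = 1.
Row 4 already has 1, so r4c5 = 6.
6 is placed in row 4, leaving r4c6 = 3.
The two cells of cage g must have sum 9, so r5c6 = 6.
Column 6 now contains 6, so r6c6 = 4.
6 is placed in row 5, so r5c3 = 4.
4 is placed in row 6, so r6c3 = 6.
The two cells of cage d must have product 12, which forces r6c5 = 3.
Cage h needs two cells with sum 6, leaving r1c2 = 4.
Column 3 already has 4, so r1c3 = 2.
4 is placed in row 1, leaving r1c5 = 1.
Column 3 already has 4, leaving r2c3 = 1.
1 is placed in column 5; hence r2c5 = 4.
Cage b needs sum 15; hence r3c2 = 6.
Cage b needs sum 15; hence r3c3 = 3.
4 is placed in column 5, which forces r3c5 = 2.
Cage b has sum 15, which forces r4c3 = 5.
Cage m needs two cells with difference 4, which forces r5c2 = 1.
The two cells of cage f must have product 6, leaving r5c4 = 3.
Row 6 now contains 6; hence r6c2 = 5.
Row 6 already has 3; hence r6c4 = 2.
The 3 cells of cage c must have sum 11, leaving r3c1 = 5.
Row 3 already has 2; hence r3c4 = 4.
Cage c has sum 11, leaving r4c1 = 4.
Row 4 now contains 5, which forces r4c2 = 2.
Row 5 now contains 1, so r5c1 = 2.
Row 6 now contains 2, leaving r6c1 = 1.
Completed grid: 3 4 2 6 1 5 / 6 3 1 5 4 2 / 5 6 3 4 2 1 / 4 2 5 1 6 3 / 2 1 4 3 5 6 / 1 5 6 2 3 4.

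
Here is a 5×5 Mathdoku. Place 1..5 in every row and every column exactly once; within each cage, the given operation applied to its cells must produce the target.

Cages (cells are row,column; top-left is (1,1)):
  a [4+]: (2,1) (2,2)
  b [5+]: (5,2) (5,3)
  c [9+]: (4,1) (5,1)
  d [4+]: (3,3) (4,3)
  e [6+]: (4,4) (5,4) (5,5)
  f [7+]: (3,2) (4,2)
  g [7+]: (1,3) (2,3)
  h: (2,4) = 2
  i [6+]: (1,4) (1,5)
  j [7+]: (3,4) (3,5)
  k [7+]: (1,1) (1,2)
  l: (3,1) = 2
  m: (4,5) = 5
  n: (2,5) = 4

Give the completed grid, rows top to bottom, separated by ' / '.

Cage h is given, leaving (2,4) = 2.
Cage n is given, which forces (2,5) = 4.
Cage l is a single given cell, leaving (3,1) = 2.
Cage m is given, leaving (4,5) = 5.
Cage j needs two cells with sum 7; hence (3,4) = 4.
5 is placed in column 5, which forces (3,5) = 3.
Row 4 already has 5, leaving (4,1) = 4.
The two cells of cage c must have sum 9, which forces (5,1) = 5.
Column 1 already has 5, which forces (1,1) = 3.
Cage k needs two cells with sum 7; hence (1,2) = 4.
4 is placed in row 1; hence (1,3) = 2.
Column 4 already has 4, which forces (1,4) = 5.
Cage i's pair has sum 6; hence (1,5) = 1.
Column 1 already has 3; hence (2,1) = 1.
Row 2 now contains 1, which forces (2,2) = 3.
Row 2 now contains 3, leaving (2,3) = 5.
3 is placed in row 3, leaving (3,2) = 5.
3 is placed in row 3, leaving (3,3) = 1.
Cage f needs two cells with sum 7, so (4,2) = 2.
The two cells of cage d must have sum 4; hence (4,3) = 3.
Row 4 now contains 3, which forces (4,4) = 1.
Column 2 now contains 2, so (5,2) = 1.
Column 3 already has 3, leaving (5,3) = 4.
Column 4 already has 1, which forces (5,4) = 3.
Cage e has sum 6, which forces (5,5) = 2.

3 4 2 5 1 / 1 3 5 2 4 / 2 5 1 4 3 / 4 2 3 1 5 / 5 1 4 3 2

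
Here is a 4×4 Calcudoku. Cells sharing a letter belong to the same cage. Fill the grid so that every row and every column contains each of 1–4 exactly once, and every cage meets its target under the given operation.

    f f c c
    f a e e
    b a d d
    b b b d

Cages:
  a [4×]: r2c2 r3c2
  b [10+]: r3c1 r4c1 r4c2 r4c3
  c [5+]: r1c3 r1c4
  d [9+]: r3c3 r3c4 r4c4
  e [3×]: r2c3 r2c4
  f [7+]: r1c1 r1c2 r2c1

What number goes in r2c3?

In row 2, 2 can only go at r2c1, so r2c1 = 2.
In row 2, 4 can only go at r2c2, so r2c2 = 4.
Column 2 already has 4, which forces r3c2 = 1.
The 3 cells of cage f must have sum 7, so r1c1 = 3.
Column 2 already has 1, so r1c2 = 2.
Column 1 already has 3, so r3c1 = 4.
Column 1 already has 4, so r4c1 = 1.
2 is placed in column 2, which forces r4c2 = 3.
The 4 cells of cage b must have sum 10; hence r4c3 = 2.
The 3 cells of cage d must have sum 9; hence r4c4 = 4.
Cage c needs two cells with sum 5, leaving r1c3 = 4.
4 is placed in column 4, which forces r1c4 = 1.
Column 4 now contains 1, so r2c4 = 3.
Column 3 already has 2, which forces r3c3 = 3.
Cage d has sum 9, leaving r3c4 = 2.
Row 2 now contains 3; hence r2c3 = 1.
The full grid is 3 2 4 1 / 2 4 1 3 / 4 1 3 2 / 1 3 2 4.

1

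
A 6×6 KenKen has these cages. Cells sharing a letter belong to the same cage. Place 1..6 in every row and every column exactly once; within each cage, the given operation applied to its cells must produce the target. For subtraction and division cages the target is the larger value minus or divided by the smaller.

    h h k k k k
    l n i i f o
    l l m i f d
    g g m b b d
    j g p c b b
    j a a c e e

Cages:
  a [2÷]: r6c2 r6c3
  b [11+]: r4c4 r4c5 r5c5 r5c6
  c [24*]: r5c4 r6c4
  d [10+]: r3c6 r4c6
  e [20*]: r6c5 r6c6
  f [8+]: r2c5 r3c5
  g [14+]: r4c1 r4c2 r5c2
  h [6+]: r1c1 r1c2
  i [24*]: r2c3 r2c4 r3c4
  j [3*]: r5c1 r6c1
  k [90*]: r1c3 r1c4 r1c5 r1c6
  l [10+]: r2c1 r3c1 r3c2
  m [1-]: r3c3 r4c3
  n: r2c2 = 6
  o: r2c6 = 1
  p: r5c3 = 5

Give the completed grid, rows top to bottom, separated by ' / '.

2 4 6 5 1 3 / 5 6 4 2 3 1 / 4 1 2 3 5 6 / 6 5 3 1 2 4 / 1 3 5 4 6 2 / 3 2 1 6 4 5

Cage n is given; hence r2c2 = 6.
Cage o is given, which forces r2c6 = 1.
Cage p is given, leaving r5c3 = 5.
Cage g needs sum 14; hence r4c1 = 6.
The 3 cells of cage g must have sum 14; hence r4c2 = 5.
6 is placed in row 4, which forces r4c6 = 4.
The 3 cells of cage g must have sum 14, leaving r5c2 = 3.
Column 6 now contains 4, which forces r6c6 = 5.
Column 6 now contains 4, leaving r3c6 = 6.
Row 5 now contains 3, which forces r5c1 = 1.
Column 6 already has 6, which forces r5c6 = 2.
The two cells of cage j must have product 3; hence r6c1 = 3.
5 is placed in row 6; hence r6c5 = 4.
Column 6 already has 6, which forces r1c6 = 3.
Cage c's pair has product 24; hence r5c4 = 4.
Column 5 already has 4, so r5c5 = 6.
Row 6 already has 4, which forces r6c4 = 6.
Cage k has product 90, leaving r1c3 = 6.
Cage i has product 24, leaving r2c3 = 4.
Row 2 already has 4, which forces r2c1 = 5.
Row 2 already has 5, which forces r2c5 = 3.
Cage l needs sum 10, which forces r3c1 = 4.
Cage l has sum 10, so r3c2 = 1.
3 is placed in column 5, leaving r3c5 = 5.
Column 2 already has 1, which forces r6c2 = 2.
2 is placed in row 6; hence r6c3 = 1.
Column 1 now contains 4, leaving r1c1 = 2.
Column 2 now contains 2, leaving r1c2 = 4.
The 4 cells of cage k must have product 90, leaving r1c4 = 5.
5 is placed in column 5, which forces r1c5 = 1.
Row 2 now contains 3; hence r2c4 = 2.
Cage i has product 24; hence r3c4 = 3.
2 is placed in column 4, so r4c4 = 1.
1 is placed in column 5; hence r4c5 = 2.
Row 3 already has 3, leaving r3c3 = 2.
2 is placed in row 4, so r4c3 = 3.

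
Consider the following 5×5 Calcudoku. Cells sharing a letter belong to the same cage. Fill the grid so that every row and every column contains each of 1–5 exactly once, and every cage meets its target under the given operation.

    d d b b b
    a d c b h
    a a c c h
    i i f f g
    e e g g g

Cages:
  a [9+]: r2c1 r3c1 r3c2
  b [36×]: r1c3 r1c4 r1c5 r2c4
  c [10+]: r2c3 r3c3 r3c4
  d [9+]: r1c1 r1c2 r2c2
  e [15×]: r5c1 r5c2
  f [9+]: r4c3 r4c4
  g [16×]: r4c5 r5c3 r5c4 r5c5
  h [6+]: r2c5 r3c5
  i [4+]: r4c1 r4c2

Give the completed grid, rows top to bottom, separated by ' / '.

Cage b has product 36; hence r2c4 = 3.
Cage g has product 16, so r4c5 = 2.
Column 5 needs a 3, and only r1c5 is open for it.
The only place for 2 in row 1 is r1c1.
Cage d needs sum 9, which forces r1c2 = 5.
Cage d needs sum 9; hence r2c2 = 2.
5 is placed in column 2, which forces r5c2 = 3.
Cage i's pair has sum 4; hence r4c1 = 3.
3 is placed in column 2, so r4c2 = 1.
Row 5 now contains 3, so r5c1 = 5.
5 is placed in column 1; hence r2c1 = 4.
3 is placed in column 1, which forces r3c1 = 1.
1 is placed in column 2, leaving r3c2 = 4.
1 is placed in row 3, leaving r3c5 = 5.
Cage c needs sum 10, leaving r2c3 = 5.
Column 5 already has 5, so r2c5 = 1.
Cage c needs sum 10, leaving r3c3 = 3.
5 is placed in row 3, leaving r3c4 = 2.
Column 3 now contains 5, so r4c3 = 4.
4 is placed in row 4, leaving r4c4 = 5.
Column 5 now contains 1; hence r5c5 = 4.
4 is placed in column 3, leaving r1c3 = 1.
Cage b needs product 36; hence r1c4 = 4.
Cage g has product 16, so r5c3 = 2.
Row 5 already has 4, so r5c4 = 1.

2 5 1 4 3 / 4 2 5 3 1 / 1 4 3 2 5 / 3 1 4 5 2 / 5 3 2 1 4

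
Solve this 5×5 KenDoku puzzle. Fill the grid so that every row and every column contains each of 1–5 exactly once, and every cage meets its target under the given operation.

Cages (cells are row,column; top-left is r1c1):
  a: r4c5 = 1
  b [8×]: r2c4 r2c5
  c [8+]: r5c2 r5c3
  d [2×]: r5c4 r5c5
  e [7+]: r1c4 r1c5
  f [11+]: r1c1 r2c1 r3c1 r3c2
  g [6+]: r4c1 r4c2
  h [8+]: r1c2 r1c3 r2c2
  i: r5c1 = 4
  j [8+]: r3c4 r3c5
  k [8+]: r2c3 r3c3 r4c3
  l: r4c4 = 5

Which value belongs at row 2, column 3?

1

Cage l is given, so r4c4 = 5.
Cage a is a single given cell; hence r4c5 = 1.
Cage i is given, leaving r5c1 = 4.
Column 5 already has 1, leaving r5c5 = 2.
Cage b needs two cells with product 8, leaving r2c4 = 2.
Column 5 already has 2, which forces r2c5 = 4.
Column 4 already has 5, leaving r3c4 = 3.
Cage j needs two cells with sum 8; hence r3c5 = 5.
4 is placed in column 1, which forces r4c1 = 2.
The two cells of cage g must have sum 6, which forces r4c2 = 4.
Row 4 already has 4; hence r4c3 = 3.
3 is placed in column 3, which forces r5c3 = 5.
2 is placed in row 5, which forces r5c4 = 1.
Column 4 now contains 3, so r1c4 = 4.
5 is placed in column 5; hence r1c5 = 3.
Column 3 now contains 5, so r2c3 = 1.
Column 1 now contains 2, which forces r3c1 = 1.
Cage f needs sum 11, leaving r3c2 = 2.
The 3 cells of cage k must have sum 8, leaving r3c3 = 4.
5 is placed in row 5, so r5c2 = 3.
Row 1 now contains 3; hence r1c1 = 5.
Cage h needs sum 8; hence r1c2 = 1.
Column 3 already has 1; hence r1c3 = 2.
Cage f needs sum 11; hence r2c1 = 3.
3 is placed in column 2, which forces r2c2 = 5.
Filled in: 5 1 2 4 3 / 3 5 1 2 4 / 1 2 4 3 5 / 2 4 3 5 1 / 4 3 5 1 2.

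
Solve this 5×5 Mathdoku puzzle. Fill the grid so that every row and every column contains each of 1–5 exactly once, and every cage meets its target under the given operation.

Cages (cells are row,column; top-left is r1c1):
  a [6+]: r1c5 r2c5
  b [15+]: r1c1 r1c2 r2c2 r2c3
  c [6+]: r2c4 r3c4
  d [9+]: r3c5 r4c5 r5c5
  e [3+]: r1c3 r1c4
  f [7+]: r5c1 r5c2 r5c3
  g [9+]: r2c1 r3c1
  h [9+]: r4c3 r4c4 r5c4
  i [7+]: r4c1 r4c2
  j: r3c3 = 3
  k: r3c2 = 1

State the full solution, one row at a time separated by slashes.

3 4 2 1 5 / 4 3 5 2 1 / 5 1 3 4 2 / 2 5 1 3 4 / 1 2 4 5 3

K is a freebie, so r3c2 = 1.
Cage j is given, leaving r3c3 = 3.
The only place for 3 in row 2 is r2c2.
The only place for 3 in row 1 is r1c1.
The only place for 5 in row 5 is r5c4.
Cage h needs sum 9, so r4c3 = 1.
The 3 cells of cage h must have sum 9, which forces r4c4 = 3.
Column 3 now contains 1; hence r1c3 = 2.
Cage e's pair has sum 3, so r1c4 = 1.
Cage f needs sum 7, leaving r5c1 = 1.
2 is placed in column 3, so r5c3 = 4.
The 3 cells of cage d must have sum 9, leaving r5c5 = 3.
Cage b needs sum 15, so r1c2 = 4.
Row 1 already has 4, which forces r1c5 = 5.
Column 3 now contains 4, leaving r2c3 = 5.
Row 5 already has 4; hence r5c2 = 2.
Row 2 already has 5, leaving r2c1 = 4.
Row 2 now contains 4, which forces r2c4 = 2.
The two cells of cage a must have sum 6, leaving r2c5 = 1.
The two cells of cage g must have sum 9, so r3c1 = 5.
Column 4 already has 2, so r3c4 = 4.
Row 3 now contains 4, which forces r3c5 = 2.
Cage i needs two cells with sum 7, leaving r4c1 = 2.
Column 2 already has 2; hence r4c2 = 5.
Column 5 already has 2, so r4c5 = 4.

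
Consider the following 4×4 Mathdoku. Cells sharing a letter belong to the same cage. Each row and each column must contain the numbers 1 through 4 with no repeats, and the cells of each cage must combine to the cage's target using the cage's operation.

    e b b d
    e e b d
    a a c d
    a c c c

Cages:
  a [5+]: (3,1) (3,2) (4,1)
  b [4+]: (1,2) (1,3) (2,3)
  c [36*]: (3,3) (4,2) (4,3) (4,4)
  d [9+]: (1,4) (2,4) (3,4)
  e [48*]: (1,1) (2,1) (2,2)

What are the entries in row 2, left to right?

3 4 1 2

The 3 cells of cage e must have product 48, which forces (1,1) = 4.
Cage b needs sum 4, so (1,2) = 1.
The 3 cells of cage b must have sum 4, leaving (1,3) = 2.
Row 1 now contains 2, leaving (1,4) = 3.
Cage e has product 48, so (2,1) = 3.
Cage e needs product 48; hence (2,2) = 4.
Cage b has sum 4, leaving (2,3) = 1.
Row 2 now contains 4, so (2,4) = 2.
Column 1 now contains 3; hence (3,1) = 1.
1 is placed in column 2, so (3,2) = 2.
The 4 cells of cage c must have product 36, which forces (3,3) = 3.
Column 4 now contains 2; hence (3,4) = 4.
1 is placed in column 1; hence (4,1) = 2.
4 is placed in column 2, leaving (4,2) = 3.
Column 3 already has 1; hence (4,3) = 4.
Column 4 already has 4, which forces (4,4) = 1.
Completed grid: 4 1 2 3 / 3 4 1 2 / 1 2 3 4 / 2 3 4 1.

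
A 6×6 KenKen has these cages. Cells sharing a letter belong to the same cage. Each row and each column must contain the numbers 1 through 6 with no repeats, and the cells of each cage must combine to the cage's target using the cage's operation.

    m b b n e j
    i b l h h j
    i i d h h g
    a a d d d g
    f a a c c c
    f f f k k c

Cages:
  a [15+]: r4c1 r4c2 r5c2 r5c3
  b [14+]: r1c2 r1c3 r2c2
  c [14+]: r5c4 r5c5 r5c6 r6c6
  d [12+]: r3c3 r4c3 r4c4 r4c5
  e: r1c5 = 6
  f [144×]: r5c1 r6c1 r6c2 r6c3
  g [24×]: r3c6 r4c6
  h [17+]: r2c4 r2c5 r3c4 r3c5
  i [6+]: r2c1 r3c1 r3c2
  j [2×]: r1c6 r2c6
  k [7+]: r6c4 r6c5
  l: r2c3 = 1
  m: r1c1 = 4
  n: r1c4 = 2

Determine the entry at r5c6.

Cage m is a single given cell; hence r1c1 = 4.
Cage n is a single given cell, leaving r1c4 = 2.
Cage e is given; hence r1c5 = 6.
2 is placed in row 1, which forces r1c6 = 1.
L is a freebie, so r2c3 = 1.
Column 6 already has 1, which forces r2c6 = 2.
2 is placed in row 2, which forces r2c1 = 3.
The 3 cells of cage b must have sum 14, leaving r2c2 = 6.
In column 1, 5 can only go at r4c1, so r4c1 = 5.
The only place for 6 in row 4 is r4c6.
6 is placed in column 6, leaving r3c6 = 4.
Row 3 now contains 4, so r3c3 = 6.
Row 4 needs a 4, and only r4c2 is open for it.
Column 2 now contains 4; hence r6c2 = 3.
Cage f has product 144, so r6c3 = 4.
Row 6 already has 3, leaving r6c6 = 5.
3 is placed in column 2, so r1c2 = 5.
Cage b needs sum 14, which forces r1c3 = 3.
Column 3 already has 3, which forces r4c3 = 2.
Cage a has sum 15, leaving r5c2 = 1.
4 is placed in column 3, which forces r5c3 = 5.
Row 5 now contains 5, leaving r5c4 = 4.
Row 5 now contains 5; hence r5c5 = 2.
Column 6 now contains 5, leaving r5c6 = 3.
Row 6 already has 5, so r6c4 = 6.
Cage k needs two cells with sum 7; hence r6c5 = 1.
Column 4 now contains 4, which forces r2c4 = 5.
Cage h has sum 17, leaving r2c5 = 4.
Cage i needs sum 6; hence r3c1 = 1.
1 is placed in column 2, which forces r3c2 = 2.
The 4 cells of cage h must have sum 17, leaving r3c4 = 3.
Cage h has sum 17, so r3c5 = 5.
Cage d has sum 12; hence r4c4 = 1.
Column 5 already has 1; hence r4c5 = 3.
Row 5 now contains 2, leaving r5c1 = 6.
Row 6 already has 6, which forces r6c1 = 2.
Filled in: 4 5 3 2 6 1 / 3 6 1 5 4 2 / 1 2 6 3 5 4 / 5 4 2 1 3 6 / 6 1 5 4 2 3 / 2 3 4 6 1 5.

3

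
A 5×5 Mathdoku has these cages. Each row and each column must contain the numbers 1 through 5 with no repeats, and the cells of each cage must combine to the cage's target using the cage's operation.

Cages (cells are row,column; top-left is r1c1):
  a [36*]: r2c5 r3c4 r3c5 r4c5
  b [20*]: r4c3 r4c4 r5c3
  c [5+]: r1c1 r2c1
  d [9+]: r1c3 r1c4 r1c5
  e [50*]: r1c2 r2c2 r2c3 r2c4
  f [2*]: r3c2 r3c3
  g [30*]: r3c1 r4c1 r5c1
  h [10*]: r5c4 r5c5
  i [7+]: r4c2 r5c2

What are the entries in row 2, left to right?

4 2 5 1 3

Cage e needs product 50, leaving r1c2 = 5.
The 4 cells of cage a must have product 36, leaving r3c4 = 3.
Row 1 needs a 1, and only r1c1 is open for it.
Cage c's pair has sum 5; hence r2c1 = 4.
The only place for 3 in row 2 is r2c5.
Cage d has sum 9, so r1c3 = 3.
Row 3 needs a 4, and only r3c5 is open for it.
Cage d needs sum 9, leaving r1c4 = 4.
4 is placed in column 5, leaving r1c5 = 2.
4 is placed in column 5, leaving r4c5 = 1.
2 is placed in column 5; hence r5c5 = 5.
Row 5 now contains 5, so r5c4 = 2.
The 3 cells of cage b must have product 20; hence r4c3 = 4.
Column 4 already has 2, leaving r4c4 = 5.
Row 5 now contains 2, which forces r5c1 = 3.
Row 5 already has 3, which forces r5c2 = 4.
Row 5 now contains 2; hence r5c3 = 1.
Cage e needs product 50, so r2c2 = 2.
Cage e has product 50, so r2c3 = 5.
Column 4 now contains 5, which forces r2c4 = 1.
The 3 cells of cage g must have product 30, leaving r3c1 = 5.
Cage f needs two cells with product 2, leaving r3c2 = 1.
Column 3 now contains 1, which forces r3c3 = 2.
Row 4 now contains 5, so r4c1 = 2.
Row 4 already has 4; hence r4c2 = 3.
Completed grid: 1 5 3 4 2 / 4 2 5 1 3 / 5 1 2 3 4 / 2 3 4 5 1 / 3 4 1 2 5.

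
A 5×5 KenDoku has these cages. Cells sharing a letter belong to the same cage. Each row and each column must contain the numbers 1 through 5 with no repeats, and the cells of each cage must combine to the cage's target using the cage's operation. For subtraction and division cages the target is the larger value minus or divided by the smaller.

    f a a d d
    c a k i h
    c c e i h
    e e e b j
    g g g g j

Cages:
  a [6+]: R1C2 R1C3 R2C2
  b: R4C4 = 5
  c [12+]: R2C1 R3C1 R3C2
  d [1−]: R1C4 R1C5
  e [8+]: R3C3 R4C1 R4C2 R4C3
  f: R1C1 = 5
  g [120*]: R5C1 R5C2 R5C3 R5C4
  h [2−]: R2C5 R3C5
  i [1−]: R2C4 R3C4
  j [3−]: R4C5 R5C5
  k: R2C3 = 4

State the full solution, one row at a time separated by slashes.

Cage f is a single given cell, which forces R1C1 = 5.
Cage k is given; hence R2C3 = 4.
B is a freebie, so R4C4 = 5.
Row 2 already has 4, leaving R2C1 = 3.
The 3 cells of cage c must have sum 12; hence R3C1 = 4.
Cage c has sum 12, which forces R3C2 = 5.
4 is placed in column 1, which forces R5C1 = 2.
Cage h's pair has difference 2, so R3C5 = 3.
Column 1 already has 2; hence R4C1 = 1.
The 4 cells of cage g must have product 120, so R5C3 = 5.
Cage j's pair has difference 3, leaving R4C5 = 4.
Cage j's pair has difference 3, so R5C5 = 1.
Column 5 already has 1, so R1C5 = 2.
Column 5 already has 1, so R2C5 = 5.
The 4 cells of cage e must have sum 8, so R3C3 = 2.
Row 3 now contains 2, so R3C4 = 1.
4 is placed in row 4; hence R4C2 = 2.
The 4 cells of cage e must have sum 8, leaving R4C3 = 3.
Cage a has sum 6, leaving R1C2 = 4.
Column 3 now contains 3, which forces R1C3 = 1.
Column 4 already has 1, so R1C4 = 3.
Column 2 already has 2, leaving R2C2 = 1.
Column 4 already has 1, so R2C4 = 2.
Column 2 now contains 4, leaving R5C2 = 3.
Column 4 already has 3, so R5C4 = 4.

5 4 1 3 2 / 3 1 4 2 5 / 4 5 2 1 3 / 1 2 3 5 4 / 2 3 5 4 1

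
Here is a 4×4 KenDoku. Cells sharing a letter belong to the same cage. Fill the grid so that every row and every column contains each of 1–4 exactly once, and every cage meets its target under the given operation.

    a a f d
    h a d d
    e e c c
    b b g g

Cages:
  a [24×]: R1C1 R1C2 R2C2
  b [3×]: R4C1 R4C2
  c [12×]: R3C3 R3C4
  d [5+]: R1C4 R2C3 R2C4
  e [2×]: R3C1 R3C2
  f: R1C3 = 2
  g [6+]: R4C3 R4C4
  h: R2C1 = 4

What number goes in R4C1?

1

Cage f is given; hence R1C3 = 2.
Row 1 now contains 2, so R1C4 = 1.
Cage h is a single given cell, so R2C1 = 4.
Column 3 now contains 2, leaving R2C3 = 1.
Column 4 already has 1, which forces R2C4 = 3.
3 is placed in column 4, so R3C4 = 4.
Column 3 now contains 2; hence R4C3 = 4.
Column 4 now contains 4; hence R4C4 = 2.
Column 1 already has 4, which forces R1C1 = 3.
The 3 cells of cage a must have product 24; hence R1C2 = 4.
Row 2 now contains 3, leaving R2C2 = 2.
Column 2 already has 2, leaving R3C2 = 1.
Row 3 already has 4, so R3C3 = 3.
Column 1 already has 3, which forces R4C1 = 1.
Column 2 now contains 1; hence R4C2 = 3.
Row 3 already has 1; hence R3C1 = 2.
Completed grid: 3 4 2 1 / 4 2 1 3 / 2 1 3 4 / 1 3 4 2.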